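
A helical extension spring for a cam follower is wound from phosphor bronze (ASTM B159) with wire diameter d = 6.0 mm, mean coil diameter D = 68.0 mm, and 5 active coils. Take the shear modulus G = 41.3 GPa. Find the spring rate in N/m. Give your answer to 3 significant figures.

k = Gd⁴/(8D³N_a) = (41.3×10³ × 6.0⁴) / (8 × 68.0³ × 5)
  = 5.35248e+07 / 1.25773e+07 = 4.2557 N/mm = 4255.7 N/m

4260 N/m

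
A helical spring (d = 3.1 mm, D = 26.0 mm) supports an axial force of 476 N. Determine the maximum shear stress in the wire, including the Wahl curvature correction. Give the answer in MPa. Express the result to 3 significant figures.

Spring index C = D/d = 26.0/3.1 = 8.3871
K_W = (4C−1)/(4C−4) + 0.615/C = 32.548/29.548 + 0.0733 = 1.1749
τ₀ = 8FD/(πd³) = 8·476·26.0/(π·3.1³) = 99008/93.591 = 1057.9 MPa
τ_max = K·τ₀ = 1.1749 × 1057.9 = 1242.9 MPa

1240 MPa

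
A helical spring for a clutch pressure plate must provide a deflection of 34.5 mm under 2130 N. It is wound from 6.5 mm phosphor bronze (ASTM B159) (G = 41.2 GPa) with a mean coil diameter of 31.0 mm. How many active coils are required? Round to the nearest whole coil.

Required rate k = F/δ = 2130/34.5 = 61.739 N/mm
N_a = Gd⁴/(8D³k) = (41.2×10³ × 6.5⁴)/(8 × 31.0³ × 61.739)
    = 7.35446e+07 / 1.47142e+07 = 4.998 → 5 coils

5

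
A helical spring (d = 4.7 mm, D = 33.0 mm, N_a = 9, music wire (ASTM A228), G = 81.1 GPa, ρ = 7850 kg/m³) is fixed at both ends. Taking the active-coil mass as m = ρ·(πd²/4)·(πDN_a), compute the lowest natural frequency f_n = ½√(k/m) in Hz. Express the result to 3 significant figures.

173 Hz

k = Gd⁴/(8D³N_a) = (81.1×10³)(4.7⁴)/(8·33.0³·9) = 15.295 N/mm = 15295 N/m
Wire length L = πDN_a = π·33.0·9 = 933.05 mm
m = ρ·(πd²/4)·L = 7850 × 17.349×10⁻⁶ m² × 0.93305 m = 0.12708 kg
f_n = ½√(k/m) = 0.5·√(15295/0.12708) = 0.5·√(1.2036e+05) = 173.46 Hz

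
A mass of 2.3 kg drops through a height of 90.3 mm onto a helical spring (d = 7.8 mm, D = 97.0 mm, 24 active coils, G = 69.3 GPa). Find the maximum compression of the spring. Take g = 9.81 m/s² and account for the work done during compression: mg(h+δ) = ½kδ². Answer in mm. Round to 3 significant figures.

k = Gd⁴/(8D³N_a) = (69.3×10³)(7.8⁴)/(8·97.0³·24) = 1.4638 N/mm
W = mg = 2.3 × 9.81 = 22.563 N
½kδ² − Wδ − Wh = 0 → δ = (W + √(W² + 2kWh))/k
δ = (22.563 + √(509.09 + 5964.99))/1.4638 = (22.563 + 80.462)/1.4638 = 70.379 mm

70.4 mm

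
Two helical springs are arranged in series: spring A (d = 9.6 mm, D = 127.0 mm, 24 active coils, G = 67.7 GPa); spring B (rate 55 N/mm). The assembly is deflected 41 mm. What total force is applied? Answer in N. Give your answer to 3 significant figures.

58.4 N

k_A = Gd⁴/(8D³N_a) = (67.7×10³)(9.6⁴)/(8·127.0³·24) = 1.462 N/mm
Series: 1/k_eq = 1/1.462 + 1/55 = 0.70215; k_eq = 1.4242 N/mm
F = k_eq·δ = 1.4242·41 = 58.392 N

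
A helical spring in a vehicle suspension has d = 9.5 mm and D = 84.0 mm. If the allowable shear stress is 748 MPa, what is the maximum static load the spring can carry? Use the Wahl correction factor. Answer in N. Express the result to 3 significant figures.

C = D/d = 84.0/9.5 = 8.8421
K_W = (4C−1)/(4C−4) + 0.615/C = 34.368/31.368 + 0.0696 = 1.1652
τ_max = K·8FD/(πd³) → F_max = τ_allow·πd³/(8DK)
F_max = 748·π·9.5³/(8·84.0·1.1652) = 2.0148e+06/783.01 = 2573.1 N

2570 N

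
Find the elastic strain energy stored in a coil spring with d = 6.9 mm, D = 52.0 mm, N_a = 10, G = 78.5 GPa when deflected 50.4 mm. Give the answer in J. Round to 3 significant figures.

k = Gd⁴/(8D³N_a) = (78.5×10³)(6.9⁴)/(8·52.0³·10) = 15.819 N/mm
U = ½kδ² = 0.5 × 15.819 × 50.4² = 20091 N·mm = 20.091 J

20.1 J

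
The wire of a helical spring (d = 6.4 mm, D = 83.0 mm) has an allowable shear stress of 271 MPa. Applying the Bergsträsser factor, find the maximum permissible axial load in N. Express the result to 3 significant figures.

C = D/d = 83.0/6.4 = 12.9688
K_B = (4C+2)/(4C−3) = 53.875/48.875 = 1.1023
τ_max = K·8FD/(πd³) → F_max = τ_allow·πd³/(8DK)
F_max = 271·π·6.4³/(8·83.0·1.1023) = 2.2318e+05/731.93 = 304.92 N

305 N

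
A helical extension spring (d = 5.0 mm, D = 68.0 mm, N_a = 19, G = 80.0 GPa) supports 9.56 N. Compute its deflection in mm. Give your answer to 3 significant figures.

k = Gd⁴/(8D³N_a) = (80.0×10³)(5.0⁴)/(8·68.0³·19) = 1.0462 N/mm
δ = F/k = 9.56 / 1.0462 = 9.1381 mm

9.14 mm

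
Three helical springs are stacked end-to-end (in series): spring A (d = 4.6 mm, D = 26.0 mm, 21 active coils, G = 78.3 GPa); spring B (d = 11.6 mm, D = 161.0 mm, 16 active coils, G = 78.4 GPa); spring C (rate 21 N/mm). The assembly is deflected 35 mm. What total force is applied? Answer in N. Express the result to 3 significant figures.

k_A = Gd⁴/(8D³N_a) = (78.3×10³)(4.6⁴)/(8·26.0³·21) = 11.873 N/mm
k_B = Gd⁴/(8D³N_a) = (78.4×10³)(11.6⁴)/(8·161.0³·16) = 2.6574 N/mm
Series: 1/k_eq = 1/11.873 + 1/2.6574 + 1/21 = 0.50815; k_eq = 1.9679 N/mm
F = k_eq·δ = 1.9679·35 = 68.878 N

68.9 N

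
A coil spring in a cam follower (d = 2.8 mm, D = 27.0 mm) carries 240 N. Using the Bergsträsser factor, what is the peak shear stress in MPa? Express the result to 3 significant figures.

857 MPa

Spring index C = D/d = 27.0/2.8 = 9.6429
K_B = (4C+2)/(4C−3) = 40.571/35.571 = 1.1406
τ₀ = 8FD/(πd³) = 8·240·27.0/(π·2.8³) = 51840/68.964 = 751.69 MPa
τ_max = K·τ₀ = 1.1406 × 751.69 = 857.35 MPa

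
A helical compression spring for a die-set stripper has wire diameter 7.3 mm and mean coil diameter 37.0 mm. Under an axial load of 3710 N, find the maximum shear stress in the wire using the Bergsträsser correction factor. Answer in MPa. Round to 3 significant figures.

Spring index C = D/d = 37.0/7.3 = 5.0685
K_B = (4C+2)/(4C−3) = 22.274/17.274 = 1.2895
τ₀ = 8FD/(πd³) = 8·3710·37.0/(π·7.3³) = 1.09816e+06/1222.1 = 898.56 MPa
τ_max = K·τ₀ = 1.2895 × 898.56 = 1158.7 MPa

1160 MPa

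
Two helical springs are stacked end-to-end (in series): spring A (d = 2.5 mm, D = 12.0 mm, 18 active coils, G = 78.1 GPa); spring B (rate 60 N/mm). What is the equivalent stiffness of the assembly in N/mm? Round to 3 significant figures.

10.2 N/mm

k_A = Gd⁴/(8D³N_a) = (78.1×10³)(2.5⁴)/(8·12.0³·18) = 12.26 N/mm
Series: 1/k_eq = 1/12.26 + 1/60 = 0.09823; k_eq = 10.18 N/mm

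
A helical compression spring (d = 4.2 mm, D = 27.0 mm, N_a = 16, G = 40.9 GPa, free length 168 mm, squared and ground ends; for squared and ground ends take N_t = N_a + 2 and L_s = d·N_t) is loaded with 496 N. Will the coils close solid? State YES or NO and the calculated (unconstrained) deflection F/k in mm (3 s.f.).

k = Gd⁴/(8D³N_a) = (40.9×10³)(4.2⁴)/(8·27.0³·16) = 5.0515 N/mm
N_t = 18; L_s = 4.2·18 = 75.6 mm; δ_solid = L₀ − L_s = 168 − 75.6 = 92.4 mm
δ = F/k = 496/5.0515 = 98.189 mm
δ ≥ δ_solid → spring goes solid

YES, δ = 98.2 mm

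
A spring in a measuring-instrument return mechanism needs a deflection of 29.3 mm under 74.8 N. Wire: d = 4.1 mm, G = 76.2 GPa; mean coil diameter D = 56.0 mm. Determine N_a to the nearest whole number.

6

Required rate k = F/δ = 74.8/29.3 = 2.5529 N/mm
N_a = Gd⁴/(8D³k) = (76.2×10³ × 4.1⁴)/(8 × 56.0³ × 2.5529)
    = 2.15323e+07 / 3.58664e+06 = 6.003 → 6 coils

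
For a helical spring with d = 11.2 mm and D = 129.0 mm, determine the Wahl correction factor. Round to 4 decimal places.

1.1247

C = D/d = 129.0/11.2 = 11.5179
K_W = (4C−1)/(4C−4) + 0.615/C = 45.071/42.071 + 0.0534 = 1.1247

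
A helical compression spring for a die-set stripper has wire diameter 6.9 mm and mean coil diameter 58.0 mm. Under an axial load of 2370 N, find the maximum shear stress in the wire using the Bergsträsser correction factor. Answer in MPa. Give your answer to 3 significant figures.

Spring index C = D/d = 58.0/6.9 = 8.4058
K_B = (4C+2)/(4C−3) = 35.623/30.623 = 1.1633
τ₀ = 8FD/(πd³) = 8·2370·58.0/(π·6.9³) = 1.09968e+06/1032 = 1065.5 MPa
τ_max = K·τ₀ = 1.1633 × 1065.5 = 1239.5 MPa

1240 MPa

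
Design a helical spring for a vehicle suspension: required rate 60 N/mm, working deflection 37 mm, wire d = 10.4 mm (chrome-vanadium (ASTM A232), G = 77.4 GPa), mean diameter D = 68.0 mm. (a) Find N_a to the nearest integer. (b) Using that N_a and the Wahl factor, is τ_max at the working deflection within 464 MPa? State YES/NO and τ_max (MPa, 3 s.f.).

(a) 6 coils; (b) YES, τ_max = 420 MPa

N_a = Gd⁴/(8D³k) = (77.4×10³)(10.4⁴)/(8·68.0³·60) = 5.999 → N_a = 6
Actual rate k = Gd⁴/(8D³·6) = 59.994 N/mm
Working load F = kδ = 59.994·37 = 2219.8 N
C = 68.0/10.4 = 6.5385; K_W = (4C−1)/(4C−4)+0.615/C = 1.2295
τ_max = K_W·8FD/(πd³) = 1.2295·341.71 = 420.12 MPa
τ_max ≤ 464 MPa → acceptable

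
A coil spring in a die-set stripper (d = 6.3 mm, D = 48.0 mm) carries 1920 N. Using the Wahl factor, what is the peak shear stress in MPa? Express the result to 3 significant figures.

1120 MPa

Spring index C = D/d = 48.0/6.3 = 7.6190
K_W = (4C−1)/(4C−4) + 0.615/C = 29.476/26.476 + 0.0807 = 1.1940
τ₀ = 8FD/(πd³) = 8·1920·48.0/(π·6.3³) = 737280/785.55 = 938.56 MPa
τ_max = K·τ₀ = 1.1940 × 938.56 = 1120.7 MPa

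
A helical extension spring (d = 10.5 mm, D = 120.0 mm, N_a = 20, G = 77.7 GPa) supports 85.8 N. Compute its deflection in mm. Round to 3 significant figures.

k = Gd⁴/(8D³N_a) = (77.7×10³)(10.5⁴)/(8·120.0³·20) = 3.416 N/mm
δ = F/k = 85.8 / 3.416 = 25.117 mm

25.1 mm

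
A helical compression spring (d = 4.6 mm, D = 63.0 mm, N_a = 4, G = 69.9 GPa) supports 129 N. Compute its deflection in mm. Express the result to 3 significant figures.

33.0 mm

k = Gd⁴/(8D³N_a) = (69.9×10³)(4.6⁴)/(8·63.0³·4) = 3.9114 N/mm
δ = F/k = 129 / 3.9114 = 32.98 mm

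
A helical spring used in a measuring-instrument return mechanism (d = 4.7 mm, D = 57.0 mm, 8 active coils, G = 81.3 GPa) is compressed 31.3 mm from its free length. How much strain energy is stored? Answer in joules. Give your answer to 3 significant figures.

k = Gd⁴/(8D³N_a) = (81.3×10³)(4.7⁴)/(8·57.0³·8) = 3.3472 N/mm
U = ½kδ² = 0.5 × 3.3472 × 31.3² = 1639.6 N·mm = 1.6396 J

1.64 J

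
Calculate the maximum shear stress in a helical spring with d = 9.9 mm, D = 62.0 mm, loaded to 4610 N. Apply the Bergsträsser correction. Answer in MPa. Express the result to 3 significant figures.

920 MPa

Spring index C = D/d = 62.0/9.9 = 6.2626
K_B = (4C+2)/(4C−3) = 27.051/22.051 = 1.2268
τ₀ = 8FD/(πd³) = 8·4610·62.0/(π·9.9³) = 2.28656e+06/3048.3 = 750.11 MPa
τ_max = K·τ₀ = 1.2268 × 750.11 = 920.2 MPa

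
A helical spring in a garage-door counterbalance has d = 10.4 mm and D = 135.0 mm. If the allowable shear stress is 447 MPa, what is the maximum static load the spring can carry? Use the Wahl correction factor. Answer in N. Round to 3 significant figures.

1320 N

C = D/d = 135.0/10.4 = 12.9808
K_W = (4C−1)/(4C−4) + 0.615/C = 50.923/47.923 + 0.0474 = 1.1100
τ_max = K·8FD/(πd³) → F_max = τ_allow·πd³/(8DK)
F_max = 447·π·10.4³/(8·135.0·1.1100) = 1.5796e+06/1198.8 = 1317.7 N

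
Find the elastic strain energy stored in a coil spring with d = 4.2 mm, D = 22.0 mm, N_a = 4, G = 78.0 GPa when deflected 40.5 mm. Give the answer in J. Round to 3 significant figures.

58.4 J

k = Gd⁴/(8D³N_a) = (78.0×10³)(4.2⁴)/(8·22.0³·4) = 71.232 N/mm
U = ½kδ² = 0.5 × 71.232 × 40.5² = 58419 N·mm = 58.419 J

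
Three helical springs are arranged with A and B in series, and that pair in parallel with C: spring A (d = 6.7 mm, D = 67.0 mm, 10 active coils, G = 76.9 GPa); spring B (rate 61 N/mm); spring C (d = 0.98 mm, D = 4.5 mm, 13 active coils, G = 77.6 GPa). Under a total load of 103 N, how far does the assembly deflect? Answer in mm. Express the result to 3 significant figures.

k_A = Gd⁴/(8D³N_a) = (76.9×10³)(6.7⁴)/(8·67.0³·10) = 6.4404 N/mm
k_C = Gd⁴/(8D³N_a) = (77.6×10³)(0.98⁴)/(8·4.5³·13) = 7.5526 N/mm
Springs A,B series: k_AB = 1/(1/6.4404+1/61) = 5.8253 N/mm; parallel with C: k_eq = 5.8253+7.5526 = 13.378 N/mm
δ = F/k_eq = 103/13.378 = 7.6993 mm

7.70 mm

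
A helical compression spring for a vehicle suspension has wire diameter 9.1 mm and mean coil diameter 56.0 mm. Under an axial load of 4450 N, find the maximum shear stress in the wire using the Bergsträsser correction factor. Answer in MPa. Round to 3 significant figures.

1040 MPa

Spring index C = D/d = 56.0/9.1 = 6.1538
K_B = (4C+2)/(4C−3) = 26.615/21.615 = 1.2313
τ₀ = 8FD/(πd³) = 8·4450·56.0/(π·9.1³) = 1.9936e+06/2367.4 = 842.1 MPa
τ_max = K·τ₀ = 1.2313 × 842.1 = 1036.9 MPa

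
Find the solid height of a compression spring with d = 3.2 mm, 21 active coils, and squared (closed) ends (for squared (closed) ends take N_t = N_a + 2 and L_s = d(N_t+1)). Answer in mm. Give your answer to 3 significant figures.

76.8 mm

squared (closed) ends: N_t = N_a + 2 = 21 + 2 = 23
L_s = d·(N_t+1) = 3.2 × 24 = 76.8 mm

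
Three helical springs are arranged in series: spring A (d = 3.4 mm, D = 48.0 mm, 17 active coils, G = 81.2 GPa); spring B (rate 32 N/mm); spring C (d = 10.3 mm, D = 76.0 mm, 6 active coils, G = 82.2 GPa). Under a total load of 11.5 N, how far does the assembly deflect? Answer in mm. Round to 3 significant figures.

16.6 mm

k_A = Gd⁴/(8D³N_a) = (81.2×10³)(3.4⁴)/(8·48.0³·17) = 0.72145 N/mm
k_C = Gd⁴/(8D³N_a) = (82.2×10³)(10.3⁴)/(8·76.0³·6) = 43.907 N/mm
Series: 1/k_eq = 1/0.72145 + 1/32 + 1/43.907 = 1.4401; k_eq = 0.69439 N/mm
δ = F/k_eq = 11.5/0.69439 = 16.561 mm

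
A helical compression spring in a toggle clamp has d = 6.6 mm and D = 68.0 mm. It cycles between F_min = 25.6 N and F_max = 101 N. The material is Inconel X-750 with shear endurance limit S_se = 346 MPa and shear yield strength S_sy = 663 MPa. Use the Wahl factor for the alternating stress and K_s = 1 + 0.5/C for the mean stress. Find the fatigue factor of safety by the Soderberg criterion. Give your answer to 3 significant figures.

7.40

C = D/d = 68.0/6.6 = 10.3030; K_W = (4C−1)/(4C−4)+0.615/C = 1.1403; K_s = 1+0.5/C = 1.0485
F_a = (F_max−F_min)/2 = 37.7 N; F_m = (F_max+F_min)/2 = 63.3 N
τ_a = K_W·8F_aD/(πd³) = 1.1403 × 22.707 = 25.893 MPa
τ_m = K_s·8F_mD/(πd³) = 1.0485 × 38.126 = 39.976 MPa
Soderberg: 1/n_f = τ_a/S_se + τ_m/S_sy = 25.893/346 + 39.976/663 = 0.07484 + 0.06030 = 0.13513
n_f = 1/0.13513 = 7.4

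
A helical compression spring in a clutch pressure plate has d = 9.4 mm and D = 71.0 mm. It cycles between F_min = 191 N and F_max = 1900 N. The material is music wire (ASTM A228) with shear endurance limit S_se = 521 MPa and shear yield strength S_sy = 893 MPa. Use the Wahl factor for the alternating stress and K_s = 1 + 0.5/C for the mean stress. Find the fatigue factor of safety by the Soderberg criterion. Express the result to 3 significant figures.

C = D/d = 71.0/9.4 = 7.5532; K_W = (4C−1)/(4C−4)+0.615/C = 1.1959; K_s = 1+0.5/C = 1.0662
F_a = (F_max−F_min)/2 = 854.5 N; F_m = (F_max+F_min)/2 = 1045.5 N
τ_a = K_W·8F_aD/(πd³) = 1.1959 × 186.01 = 222.44 MPa
τ_m = K_s·8F_mD/(πd³) = 1.0662 × 227.58 = 242.65 MPa
Soderberg: 1/n_f = τ_a/S_se + τ_m/S_sy = 222.44/521 + 242.65/893 = 0.42695 + 0.27172 = 0.69867
n_f = 1/0.69867 = 1.431

1.43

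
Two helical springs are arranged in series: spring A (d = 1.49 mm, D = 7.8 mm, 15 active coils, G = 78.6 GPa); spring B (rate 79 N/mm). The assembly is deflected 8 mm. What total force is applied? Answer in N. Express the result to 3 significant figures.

50.1 N

k_A = Gd⁴/(8D³N_a) = (78.6×10³)(1.49⁴)/(8·7.8³·15) = 6.803 N/mm
Series: 1/k_eq = 1/6.803 + 1/79 = 0.15965; k_eq = 6.2636 N/mm
F = k_eq·δ = 6.2636·8 = 50.109 N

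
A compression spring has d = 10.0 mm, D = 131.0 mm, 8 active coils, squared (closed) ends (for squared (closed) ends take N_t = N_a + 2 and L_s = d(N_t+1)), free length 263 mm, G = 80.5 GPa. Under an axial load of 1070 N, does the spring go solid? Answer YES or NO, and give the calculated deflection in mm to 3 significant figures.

k = Gd⁴/(8D³N_a) = (80.5×10³)(10.0⁴)/(8·131.0³·8) = 5.595 N/mm
N_t = 10; L_s = 10.0·11 = 110 mm; δ_solid = L₀ − L_s = 263 − 110 = 153 mm
δ = F/k = 1070/5.595 = 191.24 mm
δ ≥ δ_solid → spring goes solid

YES, δ = 191 mm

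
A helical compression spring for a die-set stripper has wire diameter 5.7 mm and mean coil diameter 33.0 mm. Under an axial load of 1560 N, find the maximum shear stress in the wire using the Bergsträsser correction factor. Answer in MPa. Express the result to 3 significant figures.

883 MPa

Spring index C = D/d = 33.0/5.7 = 5.7895
K_B = (4C+2)/(4C−3) = 25.158/20.158 = 1.2480
τ₀ = 8FD/(πd³) = 8·1560·33.0/(π·5.7³) = 411840/581.8 = 707.87 MPa
τ_max = K·τ₀ = 1.2480 × 707.87 = 883.45 MPa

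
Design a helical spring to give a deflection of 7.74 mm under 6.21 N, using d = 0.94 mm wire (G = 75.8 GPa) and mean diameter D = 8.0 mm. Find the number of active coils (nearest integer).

18

Required rate k = F/δ = 6.21/7.74 = 0.80233 N/mm
N_a = Gd⁴/(8D³k) = (75.8×10³ × 0.94⁴)/(8 × 8.0³ × 0.80233)
    = 59180.8 / 3286.33 = 18.01 → 18 coils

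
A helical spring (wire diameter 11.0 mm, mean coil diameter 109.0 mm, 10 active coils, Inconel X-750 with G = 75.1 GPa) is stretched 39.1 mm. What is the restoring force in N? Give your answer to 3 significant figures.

k = Gd⁴/(8D³N_a) = (75.1×10³)(11.0⁴)/(8·109.0³·10) = 10.613 N/mm
F = k·δ = 10.613 × 39.1 = 414.97 N

415 N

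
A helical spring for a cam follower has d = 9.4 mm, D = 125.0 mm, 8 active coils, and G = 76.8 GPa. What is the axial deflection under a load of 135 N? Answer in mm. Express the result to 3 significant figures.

28.1 mm

k = Gd⁴/(8D³N_a) = (76.8×10³)(9.4⁴)/(8·125.0³·8) = 4.7969 N/mm
δ = F/k = 135 / 4.7969 = 28.143 mm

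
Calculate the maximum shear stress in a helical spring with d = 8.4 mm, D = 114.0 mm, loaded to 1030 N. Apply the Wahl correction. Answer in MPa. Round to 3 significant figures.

Spring index C = D/d = 114.0/8.4 = 13.5714
K_W = (4C−1)/(4C−4) + 0.615/C = 53.286/50.286 + 0.0453 = 1.1050
τ₀ = 8FD/(πd³) = 8·1030·114.0/(π·8.4³) = 939360/1862 = 504.48 MPa
τ_max = K·τ₀ = 1.1050 × 504.48 = 557.44 MPa

557 MPa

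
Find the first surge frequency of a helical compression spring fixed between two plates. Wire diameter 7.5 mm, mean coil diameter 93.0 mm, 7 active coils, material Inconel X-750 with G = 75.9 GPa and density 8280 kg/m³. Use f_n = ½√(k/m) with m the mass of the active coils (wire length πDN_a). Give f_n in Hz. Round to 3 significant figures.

42.2 Hz

k = Gd⁴/(8D³N_a) = (75.9×10³)(7.5⁴)/(8·93.0³·7) = 5.3315 N/mm = 5331.5 N/m
Wire length L = πDN_a = π·93.0·7 = 2045.2 mm
m = ρ·(πd²/4)·L = 8280 × 44.179×10⁻⁶ m² × 2.0452 m = 0.74812 kg
f_n = ½√(k/m) = 0.5·√(5331.5/0.74812) = 0.5·√(7126.5) = 42.209 Hz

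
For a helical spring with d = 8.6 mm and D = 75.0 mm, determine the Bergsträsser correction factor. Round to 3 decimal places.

1.157

C = D/d = 75.0/8.6 = 8.7209
K_B = (4C+2)/(4C−3) = 36.884/31.884 = 1.1568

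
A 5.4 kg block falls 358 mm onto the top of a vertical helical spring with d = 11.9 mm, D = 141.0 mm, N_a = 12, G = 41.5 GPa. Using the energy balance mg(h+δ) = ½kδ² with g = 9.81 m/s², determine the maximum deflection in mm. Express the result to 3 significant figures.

129 mm

k = Gd⁴/(8D³N_a) = (41.5×10³)(11.9⁴)/(8·141.0³·12) = 3.0925 N/mm
W = mg = 5.4 × 9.81 = 52.974 N
½kδ² − Wδ − Wh = 0 → δ = (W + √(W² + 2kWh))/k
δ = (52.974 + √(2806.2 + 117296))/3.0925 = (52.974 + 346.56)/3.0925 = 129.19 mm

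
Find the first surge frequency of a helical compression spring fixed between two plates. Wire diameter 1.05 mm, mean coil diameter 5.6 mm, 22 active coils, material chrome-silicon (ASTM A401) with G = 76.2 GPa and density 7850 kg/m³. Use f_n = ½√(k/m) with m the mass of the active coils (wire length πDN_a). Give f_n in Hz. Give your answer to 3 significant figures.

534 Hz

k = Gd⁴/(8D³N_a) = (76.2×10³)(1.05⁴)/(8·5.6³·22) = 2.9966 N/mm = 2996.6 N/m
Wire length L = πDN_a = π·5.6·22 = 387.04 mm
m = ρ·(πd²/4)·L = 7850 × 0.8659×10⁻⁶ m² × 0.38704 m = 0.0026309 kg
f_n = ½√(k/m) = 0.5·√(2996.6/0.0026309) = 0.5·√(1.139e+06) = 533.63 Hz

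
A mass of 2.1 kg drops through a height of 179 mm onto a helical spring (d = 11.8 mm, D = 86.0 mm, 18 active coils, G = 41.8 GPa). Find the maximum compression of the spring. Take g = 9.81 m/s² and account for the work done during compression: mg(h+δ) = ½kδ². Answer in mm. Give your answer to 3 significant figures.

k = Gd⁴/(8D³N_a) = (41.8×10³)(11.8⁴)/(8·86.0³·18) = 8.848 N/mm
W = mg = 2.1 × 9.81 = 20.601 N
½kδ² − Wδ − Wh = 0 → δ = (W + √(W² + 2kWh))/k
δ = (20.601 + √(424.4 + 65255.6))/8.848 = (20.601 + 256.28)/8.848 = 31.293 mm

31.3 mm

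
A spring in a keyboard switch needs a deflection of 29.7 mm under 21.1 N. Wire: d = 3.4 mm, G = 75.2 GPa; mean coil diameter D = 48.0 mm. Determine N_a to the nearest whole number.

Required rate k = F/δ = 21.1/29.7 = 0.71044 N/mm
N_a = Gd⁴/(8D³k) = (75.2×10³ × 3.4⁴)/(8 × 48.0³ × 0.71044)
    = 1.00492e+07 / 628550 = 15.99 → 16 coils

16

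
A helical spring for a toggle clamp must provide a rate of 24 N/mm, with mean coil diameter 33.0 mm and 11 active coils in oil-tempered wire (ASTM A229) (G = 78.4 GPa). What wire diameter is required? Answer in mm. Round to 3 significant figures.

5.58 mm

d = (8D³N_a·k / G)^(1/4) = (8·33.0³·11·24 / (78.4×10³))^0.25
  = (968.1)^0.25 = 5.5780 mm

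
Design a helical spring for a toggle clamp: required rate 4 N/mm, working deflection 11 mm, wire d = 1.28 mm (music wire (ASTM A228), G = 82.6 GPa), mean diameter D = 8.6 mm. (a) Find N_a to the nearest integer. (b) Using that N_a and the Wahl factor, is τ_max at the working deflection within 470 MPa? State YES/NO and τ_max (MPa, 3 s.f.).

(a) 11 coils; (b) NO, τ_max = 556 MPa

N_a = Gd⁴/(8D³k) = (82.6×10³)(1.28⁴)/(8·8.6³·4) = 10.89 → N_a = 11
Actual rate k = Gd⁴/(8D³·11) = 3.9613 N/mm
Working load F = kδ = 3.9613·11 = 43.575 N
C = 8.6/1.28 = 6.7188; K_W = (4C−1)/(4C−4)+0.615/C = 1.2227
τ_max = K_W·8FD/(πd³) = 1.2227·455.03 = 556.36 MPa
τ_max > 470 MPa → exceeds allowable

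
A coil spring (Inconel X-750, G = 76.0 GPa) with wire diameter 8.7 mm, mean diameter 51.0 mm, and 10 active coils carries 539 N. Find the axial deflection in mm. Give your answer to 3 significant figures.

k = Gd⁴/(8D³N_a) = (76.0×10³)(8.7⁴)/(8·51.0³·10) = 41.029 N/mm
δ = F/k = 539 / 41.029 = 13.137 mm

13.1 mm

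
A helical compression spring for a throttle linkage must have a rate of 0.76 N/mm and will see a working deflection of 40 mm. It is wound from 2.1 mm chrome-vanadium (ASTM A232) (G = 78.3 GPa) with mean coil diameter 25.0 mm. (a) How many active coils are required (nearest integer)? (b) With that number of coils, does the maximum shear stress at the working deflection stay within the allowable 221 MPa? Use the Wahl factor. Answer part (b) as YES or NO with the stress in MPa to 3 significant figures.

N_a = Gd⁴/(8D³k) = (78.3×10³)(2.1⁴)/(8·25.0³·0.76) = 16.03 → N_a = 16
Actual rate k = Gd⁴/(8D³·16) = 0.76139 N/mm
Working load F = kδ = 0.76139·40 = 30.456 N
C = 25.0/2.1 = 11.9048; K_W = (4C−1)/(4C−4)+0.615/C = 1.1204
τ_max = K_W·8FD/(πd³) = 1.1204·209.36 = 234.57 MPa
τ_max > 221 MPa → exceeds allowable

(a) 16 coils; (b) NO, τ_max = 235 MPa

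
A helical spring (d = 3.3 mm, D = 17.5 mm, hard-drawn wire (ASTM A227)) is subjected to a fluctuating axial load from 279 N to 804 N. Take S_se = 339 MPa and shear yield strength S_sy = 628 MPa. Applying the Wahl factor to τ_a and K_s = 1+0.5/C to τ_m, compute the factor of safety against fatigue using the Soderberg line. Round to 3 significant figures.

C = D/d = 17.5/3.3 = 5.3030; K_W = (4C−1)/(4C−4)+0.615/C = 1.2903; K_s = 1+0.5/C = 1.0943
F_a = (F_max−F_min)/2 = 262.5 N; F_m = (F_max+F_min)/2 = 541.5 N
τ_a = K_W·8F_aD/(πd³) = 1.2903 × 325.51 = 420 MPa
τ_m = K_s·8F_mD/(πd³) = 1.0943 × 671.48 = 734.79 MPa
Soderberg: 1/n_f = τ_a/S_se + τ_m/S_sy = 420/339 + 734.79/628 = 1.23893 + 1.17005 = 2.409
n_f = 1/2.409 = 0.4151

0.415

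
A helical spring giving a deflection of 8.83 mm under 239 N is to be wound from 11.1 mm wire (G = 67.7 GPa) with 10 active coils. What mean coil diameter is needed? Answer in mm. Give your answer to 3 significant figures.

78.0 mm

Required rate k = F/δ = 239/8.83 = 27.067 N/mm
D = (Gd⁴/(8N_a·k))^(1/3) = (67.7×10³·11.1⁴/(8·10·27.067))^(1/3)
  = (474628)^(1/3) = 78.0042 mm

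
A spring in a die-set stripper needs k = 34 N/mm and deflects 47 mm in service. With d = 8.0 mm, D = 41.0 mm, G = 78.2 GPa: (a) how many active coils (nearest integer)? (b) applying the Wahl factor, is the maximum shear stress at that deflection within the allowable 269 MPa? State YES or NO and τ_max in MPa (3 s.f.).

(a) 17 coils; (b) NO, τ_max = 426 MPa

N_a = Gd⁴/(8D³k) = (78.2×10³)(8.0⁴)/(8·41.0³·34) = 17.09 → N_a = 17
Actual rate k = Gd⁴/(8D³·17) = 34.172 N/mm
Working load F = kδ = 34.172·47 = 1606.1 N
C = 41.0/8.0 = 5.1250; K_W = (4C−1)/(4C−4)+0.615/C = 1.3018
τ_max = K_W·8FD/(πd³) = 1.3018·327.51 = 426.36 MPa
τ_max > 269 MPa → exceeds allowable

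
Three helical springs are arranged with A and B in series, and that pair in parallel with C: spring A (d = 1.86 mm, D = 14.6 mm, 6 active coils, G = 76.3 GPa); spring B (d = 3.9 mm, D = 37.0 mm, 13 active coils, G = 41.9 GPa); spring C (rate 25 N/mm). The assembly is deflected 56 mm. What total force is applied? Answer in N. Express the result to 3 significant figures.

1480 N

k_A = Gd⁴/(8D³N_a) = (76.3×10³)(1.86⁴)/(8·14.6³·6) = 6.1133 N/mm
k_B = Gd⁴/(8D³N_a) = (41.9×10³)(3.9⁴)/(8·37.0³·13) = 1.8401 N/mm
Springs A,B series: k_AB = 1/(1/6.1133+1/1.8401) = 1.4144 N/mm; parallel with C: k_eq = 1.4144+25 = 26.414 N/mm
F = k_eq·δ = 26.414·56 = 1479.2 N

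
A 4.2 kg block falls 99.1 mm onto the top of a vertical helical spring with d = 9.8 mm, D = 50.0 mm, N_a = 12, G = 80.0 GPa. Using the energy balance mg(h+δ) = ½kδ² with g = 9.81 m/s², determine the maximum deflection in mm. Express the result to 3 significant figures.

k = Gd⁴/(8D³N_a) = (80.0×10³)(9.8⁴)/(8·50.0³·12) = 61.491 N/mm
W = mg = 4.2 × 9.81 = 41.202 N
½kδ² − Wδ − Wh = 0 → δ = (W + √(W² + 2kWh))/k
δ = (41.202 + √(1697.6 + 502152))/61.491 = (41.202 + 709.82)/61.491 = 12.214 mm

12.2 mm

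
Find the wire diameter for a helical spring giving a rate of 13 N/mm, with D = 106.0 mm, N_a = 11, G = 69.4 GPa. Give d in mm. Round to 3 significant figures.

d = (8D³N_a·k / G)^(1/4) = (8·106.0³·11·13 / (69.4×10³))^0.25
  = (19633)^0.25 = 11.8371 mm

11.8 mm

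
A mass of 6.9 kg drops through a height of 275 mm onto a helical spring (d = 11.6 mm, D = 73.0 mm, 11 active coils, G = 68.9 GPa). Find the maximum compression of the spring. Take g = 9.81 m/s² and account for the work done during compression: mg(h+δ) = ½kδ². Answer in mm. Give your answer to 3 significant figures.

33.9 mm

k = Gd⁴/(8D³N_a) = (68.9×10³)(11.6⁴)/(8·73.0³·11) = 36.442 N/mm
W = mg = 6.9 × 9.81 = 67.689 N
½kδ² − Wδ − Wh = 0 → δ = (W + √(W² + 2kWh))/k
δ = (67.689 + √(4581.8 + 1.35669e+06))/36.442 = (67.689 + 1166.7)/36.442 = 33.874 mm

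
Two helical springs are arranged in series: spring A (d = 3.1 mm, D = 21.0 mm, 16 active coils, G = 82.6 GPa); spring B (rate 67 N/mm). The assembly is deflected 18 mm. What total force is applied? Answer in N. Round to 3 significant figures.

106 N

k_A = Gd⁴/(8D³N_a) = (82.6×10³)(3.1⁴)/(8·21.0³·16) = 6.4352 N/mm
Series: 1/k_eq = 1/6.4352 + 1/67 = 0.17032; k_eq = 5.8712 N/mm
F = k_eq·δ = 5.8712·18 = 105.68 N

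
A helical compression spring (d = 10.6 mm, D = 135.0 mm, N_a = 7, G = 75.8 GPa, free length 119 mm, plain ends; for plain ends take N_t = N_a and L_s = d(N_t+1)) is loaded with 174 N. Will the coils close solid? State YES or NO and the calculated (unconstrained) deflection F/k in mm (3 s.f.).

NO, δ = 25.1 mm

k = Gd⁴/(8D³N_a) = (75.8×10³)(10.6⁴)/(8·135.0³·7) = 6.9455 N/mm
N_t = 7; L_s = 10.6·8 = 84.8 mm; δ_solid = L₀ − L_s = 119 − 84.8 = 34.2 mm
δ = F/k = 174/6.9455 = 25.052 mm
δ < δ_solid → spring does not go solid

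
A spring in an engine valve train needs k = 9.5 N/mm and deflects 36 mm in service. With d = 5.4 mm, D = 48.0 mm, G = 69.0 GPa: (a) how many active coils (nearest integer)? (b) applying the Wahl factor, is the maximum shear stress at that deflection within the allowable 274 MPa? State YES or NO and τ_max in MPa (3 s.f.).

(a) 7 coils; (b) NO, τ_max = 308 MPa

N_a = Gd⁴/(8D³k) = (69.0×10³)(5.4⁴)/(8·48.0³·9.5) = 6.981 → N_a = 7
Actual rate k = Gd⁴/(8D³·7) = 9.4735 N/mm
Working load F = kδ = 9.4735·36 = 341.05 N
C = 48.0/5.4 = 8.8889; K_W = (4C−1)/(4C−4)+0.615/C = 1.1643
τ_max = K_W·8FD/(πd³) = 1.1643·264.74 = 308.22 MPa
τ_max > 274 MPa → exceeds allowable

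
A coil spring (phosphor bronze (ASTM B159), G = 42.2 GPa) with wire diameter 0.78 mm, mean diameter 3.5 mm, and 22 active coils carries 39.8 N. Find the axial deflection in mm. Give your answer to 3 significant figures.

k = Gd⁴/(8D³N_a) = (42.2×10³)(0.78⁴)/(8·3.5³·22) = 2.07 N/mm
δ = F/k = 39.8 / 2.07 = 19.227 mm

19.2 mm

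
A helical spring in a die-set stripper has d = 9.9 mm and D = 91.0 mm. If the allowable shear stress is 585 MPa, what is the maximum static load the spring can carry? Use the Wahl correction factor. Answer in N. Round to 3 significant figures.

C = D/d = 91.0/9.9 = 9.1919
K_W = (4C−1)/(4C−4) + 0.615/C = 35.768/32.768 + 0.0669 = 1.1585
τ_max = K·8FD/(πd³) → F_max = τ_allow·πd³/(8DK)
F_max = 585·π·9.9³/(8·91.0·1.1585) = 1.7832e+06/843.36 = 2114.5 N

2110 N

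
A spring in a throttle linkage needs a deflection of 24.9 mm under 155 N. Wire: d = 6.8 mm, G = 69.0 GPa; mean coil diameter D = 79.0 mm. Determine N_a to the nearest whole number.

Required rate k = F/δ = 155/24.9 = 6.2249 N/mm
N_a = Gd⁴/(8D³k) = (69.0×10³ × 6.8⁴)/(8 × 79.0³ × 6.2249)
    = 1.47531e+08 / 2.45529e+07 = 6.009 → 6 coils

6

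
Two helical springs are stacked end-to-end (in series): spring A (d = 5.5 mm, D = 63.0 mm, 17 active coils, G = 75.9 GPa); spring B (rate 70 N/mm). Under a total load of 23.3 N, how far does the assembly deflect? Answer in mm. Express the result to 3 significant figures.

k_A = Gd⁴/(8D³N_a) = (75.9×10³)(5.5⁴)/(8·63.0³·17) = 2.0424 N/mm
Series: 1/k_eq = 1/2.0424 + 1/70 = 0.50392; k_eq = 1.9845 N/mm
δ = F/k_eq = 23.3/1.9845 = 11.741 mm

11.7 mm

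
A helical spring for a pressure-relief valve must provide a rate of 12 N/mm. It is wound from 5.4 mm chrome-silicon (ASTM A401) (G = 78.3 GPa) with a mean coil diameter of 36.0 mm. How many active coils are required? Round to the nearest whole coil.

15

N_a = Gd⁴/(8D³k) = (78.3×10³ × 5.4⁴)/(8 × 36.0³ × 12)
    = 6.65789e+07 / 4.47898e+06 = 14.86 → 15 coils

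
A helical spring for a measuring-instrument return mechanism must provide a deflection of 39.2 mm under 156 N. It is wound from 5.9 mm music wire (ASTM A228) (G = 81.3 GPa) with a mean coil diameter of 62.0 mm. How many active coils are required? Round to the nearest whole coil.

13

Required rate k = F/δ = 156/39.2 = 3.9796 N/mm
N_a = Gd⁴/(8D³k) = (81.3×10³ × 5.9⁴)/(8 × 62.0³ × 3.9796)
    = 9.85141e+07 / 7.58759e+06 = 12.98 → 13 coils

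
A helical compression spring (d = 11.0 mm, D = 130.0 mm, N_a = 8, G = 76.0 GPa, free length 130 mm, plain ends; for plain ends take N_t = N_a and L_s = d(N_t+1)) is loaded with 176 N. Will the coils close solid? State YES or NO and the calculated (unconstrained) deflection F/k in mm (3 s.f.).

k = Gd⁴/(8D³N_a) = (76.0×10³)(11.0⁴)/(8·130.0³·8) = 7.9136 N/mm
N_t = 8; L_s = 11.0·9 = 99 mm; δ_solid = L₀ − L_s = 130 − 99 = 31 mm
δ = F/k = 176/7.9136 = 22.24 mm
δ < δ_solid → spring does not go solid

NO, δ = 22.2 mm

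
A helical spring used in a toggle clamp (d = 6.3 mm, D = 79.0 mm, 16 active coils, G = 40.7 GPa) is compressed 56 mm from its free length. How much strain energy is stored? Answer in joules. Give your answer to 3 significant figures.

1.59 J

k = Gd⁴/(8D³N_a) = (40.7×10³)(6.3⁴)/(8·79.0³·16) = 1.0159 N/mm
U = ½kδ² = 0.5 × 1.0159 × 56² = 1593 N·mm = 1.593 J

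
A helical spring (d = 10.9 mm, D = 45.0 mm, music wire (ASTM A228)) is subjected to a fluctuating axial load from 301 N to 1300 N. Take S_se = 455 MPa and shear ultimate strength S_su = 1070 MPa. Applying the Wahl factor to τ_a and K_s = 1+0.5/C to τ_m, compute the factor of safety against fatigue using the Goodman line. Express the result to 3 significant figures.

4.78

C = D/d = 45.0/10.9 = 4.1284; K_W = (4C−1)/(4C−4)+0.615/C = 1.3887; K_s = 1+0.5/C = 1.1211
F_a = (F_max−F_min)/2 = 499.5 N; F_m = (F_max+F_min)/2 = 800.5 N
τ_a = K_W·8F_aD/(πd³) = 1.3887 × 44.199 = 61.379 MPa
τ_m = K_s·8F_mD/(πd³) = 1.1211 × 70.833 = 79.411 MPa
Goodman: 1/n_f = τ_a/S_se + τ_m/S_su = 61.379/455 + 79.411/1070 = 0.13490 + 0.07422 = 0.20911
n_f = 1/0.20911 = 4.782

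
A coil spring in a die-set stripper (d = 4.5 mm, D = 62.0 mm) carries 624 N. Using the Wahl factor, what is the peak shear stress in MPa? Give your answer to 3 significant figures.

1190 MPa

Spring index C = D/d = 62.0/4.5 = 13.7778
K_W = (4C−1)/(4C−4) + 0.615/C = 54.111/51.111 + 0.0446 = 1.1033
τ₀ = 8FD/(πd³) = 8·624·62.0/(π·4.5³) = 309504/286.28 = 1081.1 MPa
τ_max = K·τ₀ = 1.1033 × 1081.1 = 1192.8 MPa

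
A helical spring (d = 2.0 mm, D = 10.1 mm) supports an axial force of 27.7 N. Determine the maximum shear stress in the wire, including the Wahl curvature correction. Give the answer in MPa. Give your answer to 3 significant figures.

116 MPa

Spring index C = D/d = 10.1/2.0 = 5.0500
K_W = (4C−1)/(4C−4) + 0.615/C = 19.200/16.200 + 0.1218 = 1.3070
τ₀ = 8FD/(πd³) = 8·27.7·10.1/(π·2.0³) = 2238.16/25.133 = 89.054 MPa
τ_max = K·τ₀ = 1.3070 × 89.054 = 116.39 MPa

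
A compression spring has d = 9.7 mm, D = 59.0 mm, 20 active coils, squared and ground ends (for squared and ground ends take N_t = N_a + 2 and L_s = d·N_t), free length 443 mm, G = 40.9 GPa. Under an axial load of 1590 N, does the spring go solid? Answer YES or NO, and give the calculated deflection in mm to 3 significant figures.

k = Gd⁴/(8D³N_a) = (40.9×10³)(9.7⁴)/(8·59.0³·20) = 11.019 N/mm
N_t = 22; L_s = 9.7·22 = 213.4 mm; δ_solid = L₀ − L_s = 443 − 213.4 = 229.6 mm
δ = F/k = 1590/11.019 = 144.3 mm
δ < δ_solid → spring does not go solid

NO, δ = 144 mm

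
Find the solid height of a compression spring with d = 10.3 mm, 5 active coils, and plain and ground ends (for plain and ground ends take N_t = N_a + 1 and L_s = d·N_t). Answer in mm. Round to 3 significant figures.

61.8 mm

plain and ground ends: N_t = N_a + 1 = 5 + 1 = 6
L_s = d·N_t = 10.3 × 6 = 61.8 mm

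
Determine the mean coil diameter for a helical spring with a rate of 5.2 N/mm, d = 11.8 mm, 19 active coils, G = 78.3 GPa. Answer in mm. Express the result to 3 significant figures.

D = (Gd⁴/(8N_a·k))^(1/3) = (78.3×10³·11.8⁴/(8·19·5.2))^(1/3)
  = (1.92063e+06)^(1/3) = 124.3028 mm

124 mm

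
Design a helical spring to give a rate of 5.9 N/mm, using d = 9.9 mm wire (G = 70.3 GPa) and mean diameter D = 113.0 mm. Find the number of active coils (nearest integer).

N_a = Gd⁴/(8D³k) = (70.3×10³ × 9.9⁴)/(8 × 113.0³ × 5.9)
    = 6.75299e+08 / 6.81047e+07 = 9.916 → 10 coils

10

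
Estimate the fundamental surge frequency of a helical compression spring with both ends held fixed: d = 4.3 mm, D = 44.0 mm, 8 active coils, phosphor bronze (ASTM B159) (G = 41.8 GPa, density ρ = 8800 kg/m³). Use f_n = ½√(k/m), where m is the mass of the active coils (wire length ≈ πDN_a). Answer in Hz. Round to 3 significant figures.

68.1 Hz

k = Gd⁴/(8D³N_a) = (41.8×10³)(4.3⁴)/(8·44.0³·8) = 2.6213 N/mm = 2621.3 N/m
Wire length L = πDN_a = π·44.0·8 = 1105.8 mm
m = ρ·(πd²/4)·L = 8800 × 14.522×10⁻⁶ m² × 1.1058 m = 0.14132 kg
f_n = ½√(k/m) = 0.5·√(2621.3/0.14132) = 0.5·√(18549) = 68.097 Hz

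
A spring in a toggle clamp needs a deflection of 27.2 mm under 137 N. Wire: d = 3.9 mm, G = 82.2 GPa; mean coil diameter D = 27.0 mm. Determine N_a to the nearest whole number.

Required rate k = F/δ = 137/27.2 = 5.0368 N/mm
N_a = Gd⁴/(8D³k) = (82.2×10³ × 3.9⁴)/(8 × 27.0³ × 5.0368)
    = 1.90165e+07 / 793109 = 23.98 → 24 coils

24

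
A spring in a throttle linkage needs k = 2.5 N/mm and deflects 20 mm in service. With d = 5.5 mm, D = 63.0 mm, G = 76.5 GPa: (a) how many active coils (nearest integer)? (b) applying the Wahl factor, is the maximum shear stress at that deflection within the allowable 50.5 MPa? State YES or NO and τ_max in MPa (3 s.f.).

N_a = Gd⁴/(8D³k) = (76.5×10³)(5.5⁴)/(8·63.0³·2.5) = 14 → N_a = 14
Actual rate k = Gd⁴/(8D³·14) = 2.4996 N/mm
Working load F = kδ = 2.4996·20 = 49.992 N
C = 63.0/5.5 = 11.4545; K_W = (4C−1)/(4C−4)+0.615/C = 1.1254
τ_max = K_W·8FD/(πd³) = 1.1254·48.205 = 54.252 MPa
τ_max > 50.5 MPa → exceeds allowable

(a) 14 coils; (b) NO, τ_max = 54.3 MPa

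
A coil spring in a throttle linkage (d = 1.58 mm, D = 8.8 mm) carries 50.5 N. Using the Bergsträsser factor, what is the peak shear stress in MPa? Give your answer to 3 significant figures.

361 MPa

Spring index C = D/d = 8.8/1.58 = 5.5696
K_B = (4C+2)/(4C−3) = 24.278/19.278 = 1.2594
τ₀ = 8FD/(πd³) = 8·50.5·8.8/(π·1.58³) = 3555.2/12.391 = 286.91 MPa
τ_max = K·τ₀ = 1.2594 × 286.91 = 361.32 MPa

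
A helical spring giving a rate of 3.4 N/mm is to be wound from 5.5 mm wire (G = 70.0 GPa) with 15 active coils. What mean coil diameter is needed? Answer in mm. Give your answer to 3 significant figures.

D = (Gd⁴/(8N_a·k))^(1/3) = (70.0×10³·5.5⁴/(8·15·3.4))^(1/3)
  = (156996)^(1/3) = 53.9465 mm

53.9 mm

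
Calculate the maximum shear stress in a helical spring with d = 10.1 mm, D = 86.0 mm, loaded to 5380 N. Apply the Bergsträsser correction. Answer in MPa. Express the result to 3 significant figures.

Spring index C = D/d = 86.0/10.1 = 8.5149
K_B = (4C+2)/(4C−3) = 36.059/31.059 = 1.1610
τ₀ = 8FD/(πd³) = 8·5380·86.0/(π·10.1³) = 3.70144e+06/3236.8 = 1143.6 MPa
τ_max = K·τ₀ = 1.1610 × 1143.6 = 1327.6 MPa

1330 MPa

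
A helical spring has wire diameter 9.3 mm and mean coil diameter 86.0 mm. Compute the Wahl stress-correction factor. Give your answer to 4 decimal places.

1.1574

C = D/d = 86.0/9.3 = 9.2473
K_W = (4C−1)/(4C−4) + 0.615/C = 35.989/32.989 + 0.0665 = 1.1574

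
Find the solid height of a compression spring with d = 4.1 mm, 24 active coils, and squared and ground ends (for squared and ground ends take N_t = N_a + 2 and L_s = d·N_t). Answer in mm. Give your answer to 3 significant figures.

107 mm

squared and ground ends: N_t = N_a + 2 = 24 + 2 = 26
L_s = d·N_t = 4.1 × 26 = 106.6 mm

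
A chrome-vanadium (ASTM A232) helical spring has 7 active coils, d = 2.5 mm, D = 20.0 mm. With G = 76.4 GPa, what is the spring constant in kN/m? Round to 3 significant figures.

6.66 kN/m

k = Gd⁴/(8D³N_a) = (76.4×10³ × 2.5⁴) / (8 × 20.0³ × 7)
  = 2.98438e+06 / 448000 = 6.6616 N/mm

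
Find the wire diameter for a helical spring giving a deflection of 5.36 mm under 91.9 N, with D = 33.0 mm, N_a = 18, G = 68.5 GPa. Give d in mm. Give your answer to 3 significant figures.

6.00 mm

Required rate k = F/δ = 91.9/5.36 = 17.146 N/mm
d = (8D³N_a·k / G)^(1/4) = (8·33.0³·18·17.146 / (68.5×10³))^0.25
  = (1295.3)^0.25 = 5.9992 mm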